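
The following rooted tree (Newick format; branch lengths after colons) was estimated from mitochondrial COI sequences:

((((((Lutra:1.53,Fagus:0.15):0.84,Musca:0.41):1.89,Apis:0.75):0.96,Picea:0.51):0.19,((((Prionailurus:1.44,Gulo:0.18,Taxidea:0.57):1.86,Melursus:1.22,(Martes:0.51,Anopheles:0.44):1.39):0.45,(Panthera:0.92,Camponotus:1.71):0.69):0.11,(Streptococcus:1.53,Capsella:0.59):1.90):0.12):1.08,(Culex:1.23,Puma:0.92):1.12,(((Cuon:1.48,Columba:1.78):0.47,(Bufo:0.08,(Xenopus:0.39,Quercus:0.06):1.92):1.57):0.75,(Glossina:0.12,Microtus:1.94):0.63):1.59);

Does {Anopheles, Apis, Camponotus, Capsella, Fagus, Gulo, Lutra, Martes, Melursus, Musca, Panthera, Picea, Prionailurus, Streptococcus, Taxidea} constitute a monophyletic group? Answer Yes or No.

Yes

The most recent common ancestor of these taxa subtends (((((Lutra,Fagus),Musca),Apis),Picea),((((Prionailurus,Gulo,Taxidea),Melursus,(Martes,Anopheles)),(Panthera,Camponotus)),(Streptococcus,Capsella))).
That clade has exactly 15 tips — every listed taxon and nothing else — so the group is monophyletic.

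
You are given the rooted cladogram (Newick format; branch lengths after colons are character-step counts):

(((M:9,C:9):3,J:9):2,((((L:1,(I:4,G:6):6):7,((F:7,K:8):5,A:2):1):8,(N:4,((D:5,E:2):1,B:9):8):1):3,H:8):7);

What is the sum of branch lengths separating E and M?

The path runs E → … → MRCA → … → M; the MRCA is the root of the tree.
Branch lengths along that path: 2 + 1 + 8 + 1 + 3 + 7 + 2 + 3 + 9 = 36.

36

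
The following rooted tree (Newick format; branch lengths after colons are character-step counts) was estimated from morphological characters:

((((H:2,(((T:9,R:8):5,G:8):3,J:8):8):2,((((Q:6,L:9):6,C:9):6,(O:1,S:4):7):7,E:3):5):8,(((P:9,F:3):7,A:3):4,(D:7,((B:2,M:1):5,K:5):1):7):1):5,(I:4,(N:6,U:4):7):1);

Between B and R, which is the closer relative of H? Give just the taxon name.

R

The MRCA of H and R subtends (H,(((T,R),G),J)) (5 taxa).
The MRCA of H and B subtends (((H,(((T,R),G),J)),((((Q,L),C),(O,S)),E)),(((P,F),A),(D,((B,M),K)))) (18 taxa).
The first is nested inside the second, so H shares a more recent common ancestor with R.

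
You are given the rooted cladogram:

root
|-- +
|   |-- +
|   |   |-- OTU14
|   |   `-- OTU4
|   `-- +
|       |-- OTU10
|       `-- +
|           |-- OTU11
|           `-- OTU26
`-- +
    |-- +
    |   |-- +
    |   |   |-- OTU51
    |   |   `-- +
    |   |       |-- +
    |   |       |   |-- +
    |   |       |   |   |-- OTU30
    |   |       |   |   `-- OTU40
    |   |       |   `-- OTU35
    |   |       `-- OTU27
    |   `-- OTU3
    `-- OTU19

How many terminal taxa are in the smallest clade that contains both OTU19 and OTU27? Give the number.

The MRCA of OTU19 and OTU27 is the node subtending (((OTU51,(((OTU30,OTU40),OTU35),OTU27)),OTU3),OTU19).
That clade contains 7 terminal taxa: OTU19, OTU27, OTU3, OTU30, OTU35, OTU40, OTU51.

7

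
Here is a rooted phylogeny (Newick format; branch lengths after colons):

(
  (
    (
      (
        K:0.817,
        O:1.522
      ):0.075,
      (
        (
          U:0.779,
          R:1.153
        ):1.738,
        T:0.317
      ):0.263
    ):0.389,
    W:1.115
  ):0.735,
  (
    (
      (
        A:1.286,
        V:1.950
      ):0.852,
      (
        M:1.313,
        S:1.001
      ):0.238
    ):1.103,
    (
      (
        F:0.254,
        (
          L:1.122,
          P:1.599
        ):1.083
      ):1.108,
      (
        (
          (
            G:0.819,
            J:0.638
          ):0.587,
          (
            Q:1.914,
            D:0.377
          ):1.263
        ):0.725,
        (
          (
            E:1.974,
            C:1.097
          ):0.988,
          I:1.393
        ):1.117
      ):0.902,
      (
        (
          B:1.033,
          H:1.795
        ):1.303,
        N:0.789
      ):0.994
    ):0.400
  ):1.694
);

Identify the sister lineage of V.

A

V attaches to the tree at the node subtending (A,V).
The other lineage descending from that same node — the sister group — is the single tip A.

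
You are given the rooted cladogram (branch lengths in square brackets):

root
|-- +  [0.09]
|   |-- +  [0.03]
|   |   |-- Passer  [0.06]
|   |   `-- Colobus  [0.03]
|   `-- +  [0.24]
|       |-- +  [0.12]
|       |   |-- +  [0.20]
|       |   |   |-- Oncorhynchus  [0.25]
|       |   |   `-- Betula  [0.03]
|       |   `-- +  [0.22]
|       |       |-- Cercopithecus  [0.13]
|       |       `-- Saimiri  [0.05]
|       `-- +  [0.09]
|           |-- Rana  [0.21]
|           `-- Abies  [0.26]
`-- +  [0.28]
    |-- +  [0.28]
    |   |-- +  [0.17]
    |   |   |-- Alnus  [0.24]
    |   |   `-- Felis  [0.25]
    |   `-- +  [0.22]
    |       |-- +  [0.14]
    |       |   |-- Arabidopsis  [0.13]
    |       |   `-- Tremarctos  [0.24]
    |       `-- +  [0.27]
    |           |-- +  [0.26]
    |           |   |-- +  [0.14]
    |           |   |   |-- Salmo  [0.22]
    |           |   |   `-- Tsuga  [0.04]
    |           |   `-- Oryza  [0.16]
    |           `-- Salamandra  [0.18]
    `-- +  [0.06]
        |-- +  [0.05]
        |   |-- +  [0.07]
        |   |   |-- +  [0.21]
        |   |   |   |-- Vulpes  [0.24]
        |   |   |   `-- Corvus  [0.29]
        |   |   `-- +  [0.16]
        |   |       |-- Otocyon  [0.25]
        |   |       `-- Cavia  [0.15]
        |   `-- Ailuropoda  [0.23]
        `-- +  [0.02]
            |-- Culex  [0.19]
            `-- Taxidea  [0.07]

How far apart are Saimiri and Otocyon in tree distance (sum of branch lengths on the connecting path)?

The path runs Saimiri → … → MRCA → … → Otocyon; the MRCA is the root of the tree.
Branch lengths along that path: 0.05 + 0.22 + 0.12 + 0.24 + 0.09 + 0.28 + 0.06 + 0.05 + 0.07 + 0.16 + 0.25 = 1.59.

1.59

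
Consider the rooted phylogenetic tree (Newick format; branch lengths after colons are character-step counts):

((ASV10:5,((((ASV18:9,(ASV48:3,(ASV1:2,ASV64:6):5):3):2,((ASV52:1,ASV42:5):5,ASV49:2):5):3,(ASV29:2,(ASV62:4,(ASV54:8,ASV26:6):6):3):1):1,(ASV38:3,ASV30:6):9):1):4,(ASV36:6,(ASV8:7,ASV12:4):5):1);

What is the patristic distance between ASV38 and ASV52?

27

The path runs ASV38 → … → MRCA → … → ASV52; the MRCA is the node subtending ((((ASV18,(ASV48,(ASV1,ASV64))),((ASV52,ASV42),ASV49)),(ASV29,(ASV62,(ASV54,ASV26)))),(ASV38,ASV30)).
Branch lengths along that path: 3 + 9 + 1 + 3 + 5 + 5 + 1 = 27.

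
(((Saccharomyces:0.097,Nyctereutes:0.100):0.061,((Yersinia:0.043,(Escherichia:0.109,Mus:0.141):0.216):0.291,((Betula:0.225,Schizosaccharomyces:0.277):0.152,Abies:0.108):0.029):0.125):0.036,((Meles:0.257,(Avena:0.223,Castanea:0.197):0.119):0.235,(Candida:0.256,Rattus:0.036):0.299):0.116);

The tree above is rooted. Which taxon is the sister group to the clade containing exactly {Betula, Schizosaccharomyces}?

Abies

The clade containing exactly {Betula, Schizosaccharomyces} attaches to the tree at the node subtending ((Betula,Schizosaccharomyces),Abies).
The other lineage descending from that same node — the sister group — is the single tip Abies.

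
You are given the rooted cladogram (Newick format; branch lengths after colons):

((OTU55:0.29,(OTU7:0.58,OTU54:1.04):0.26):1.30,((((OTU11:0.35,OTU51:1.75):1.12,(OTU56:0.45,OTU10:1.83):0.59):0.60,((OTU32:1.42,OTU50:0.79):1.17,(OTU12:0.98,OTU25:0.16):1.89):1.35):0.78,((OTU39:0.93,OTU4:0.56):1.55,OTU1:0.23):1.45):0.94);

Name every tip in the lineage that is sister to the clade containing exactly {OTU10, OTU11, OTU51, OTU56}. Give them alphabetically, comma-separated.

OTU12, OTU25, OTU32, OTU50

The clade containing exactly {OTU10, OTU11, OTU51, OTU56} attaches to the tree at the node subtending (((OTU11,OTU51),(OTU56,OTU10)),((OTU32,OTU50),(OTU12,OTU25))).
The other lineage descending from that same node — the sister group — is ((OTU32,OTU50),(OTU12,OTU25)); its 4 tips in alphabetical order are the answer.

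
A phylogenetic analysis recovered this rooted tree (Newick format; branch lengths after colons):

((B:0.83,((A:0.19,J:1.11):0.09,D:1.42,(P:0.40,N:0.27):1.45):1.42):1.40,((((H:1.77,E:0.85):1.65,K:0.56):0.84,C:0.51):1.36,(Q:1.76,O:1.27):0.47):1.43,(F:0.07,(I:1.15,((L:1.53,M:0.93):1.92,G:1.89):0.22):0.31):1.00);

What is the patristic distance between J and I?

6.48

The path runs J → … → MRCA → … → I; the MRCA is the root of the tree.
Branch lengths along that path: 1.11 + 0.09 + 1.42 + 1.40 + 1.00 + 0.31 + 1.15 = 6.48.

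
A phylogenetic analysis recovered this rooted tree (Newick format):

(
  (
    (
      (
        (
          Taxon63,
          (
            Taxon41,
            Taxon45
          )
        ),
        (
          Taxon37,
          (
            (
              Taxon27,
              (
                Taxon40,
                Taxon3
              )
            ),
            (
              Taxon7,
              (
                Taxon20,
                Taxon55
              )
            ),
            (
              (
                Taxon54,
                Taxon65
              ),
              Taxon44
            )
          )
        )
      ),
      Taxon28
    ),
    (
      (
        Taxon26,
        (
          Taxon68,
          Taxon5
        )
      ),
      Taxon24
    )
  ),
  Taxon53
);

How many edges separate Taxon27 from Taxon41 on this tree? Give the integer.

The MRCA of Taxon27 and Taxon41 is the node subtending ((Taxon63,(Taxon41,Taxon45)),(Taxon37,((Taxon27,(Taxon40,Taxon3)),(Taxon7,(Taxon20,Taxon55)),((Taxon54,Taxon65),Taxon44)))).
From Taxon27 up to that node: 4 branches. From Taxon41 up to the same node: 3 branches. Total: 4 + 3 = 7.

7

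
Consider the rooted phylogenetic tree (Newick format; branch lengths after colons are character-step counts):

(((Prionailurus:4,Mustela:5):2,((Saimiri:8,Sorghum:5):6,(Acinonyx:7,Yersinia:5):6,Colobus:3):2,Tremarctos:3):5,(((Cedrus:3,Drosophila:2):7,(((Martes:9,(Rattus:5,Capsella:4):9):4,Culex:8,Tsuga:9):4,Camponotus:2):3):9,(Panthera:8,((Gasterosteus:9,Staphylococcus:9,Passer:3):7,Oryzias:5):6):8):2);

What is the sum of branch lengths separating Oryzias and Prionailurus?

The path runs Oryzias → … → MRCA → … → Prionailurus; the MRCA is the root of the tree.
Branch lengths along that path: 5 + 6 + 8 + 2 + 5 + 2 + 4 = 32.

32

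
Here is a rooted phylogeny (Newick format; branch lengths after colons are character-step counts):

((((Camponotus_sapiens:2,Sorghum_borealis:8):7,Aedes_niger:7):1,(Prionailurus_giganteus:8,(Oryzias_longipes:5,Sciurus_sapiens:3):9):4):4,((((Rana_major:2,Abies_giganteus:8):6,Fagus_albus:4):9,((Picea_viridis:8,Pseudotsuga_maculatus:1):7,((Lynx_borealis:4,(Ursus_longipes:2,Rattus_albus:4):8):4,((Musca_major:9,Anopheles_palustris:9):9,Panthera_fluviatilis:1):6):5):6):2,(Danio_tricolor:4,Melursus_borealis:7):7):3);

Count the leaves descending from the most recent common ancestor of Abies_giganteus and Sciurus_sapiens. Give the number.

The MRCA of Abies_giganteus and Sciurus_sapiens is the root, so the clade is the entire tree.
That clade contains 19 terminal taxa: Abies_giganteus, Aedes_niger, Anopheles_palustris, Camponotus_sapiens, Danio_tricolor, Fagus_albus, Lynx_borealis, Melursus_borealis, Musca_major, Oryzias_longipes, Panthera_fluviatilis, Picea_viridis, Prionailurus_giganteus, Pseudotsuga_maculatus, Rana_major, Rattus_albus, Sciurus_sapiens, Sorghum_borealis, Ursus_longipes.

19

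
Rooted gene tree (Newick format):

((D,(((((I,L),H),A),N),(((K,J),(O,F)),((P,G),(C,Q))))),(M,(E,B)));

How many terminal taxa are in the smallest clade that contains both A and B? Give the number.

The MRCA of A and B is the root, so the clade is the entire tree.
That clade contains 17 terminal taxa: A, B, C, D, E, F, G, H, I, J, K, L, M, N, O, P, Q.

17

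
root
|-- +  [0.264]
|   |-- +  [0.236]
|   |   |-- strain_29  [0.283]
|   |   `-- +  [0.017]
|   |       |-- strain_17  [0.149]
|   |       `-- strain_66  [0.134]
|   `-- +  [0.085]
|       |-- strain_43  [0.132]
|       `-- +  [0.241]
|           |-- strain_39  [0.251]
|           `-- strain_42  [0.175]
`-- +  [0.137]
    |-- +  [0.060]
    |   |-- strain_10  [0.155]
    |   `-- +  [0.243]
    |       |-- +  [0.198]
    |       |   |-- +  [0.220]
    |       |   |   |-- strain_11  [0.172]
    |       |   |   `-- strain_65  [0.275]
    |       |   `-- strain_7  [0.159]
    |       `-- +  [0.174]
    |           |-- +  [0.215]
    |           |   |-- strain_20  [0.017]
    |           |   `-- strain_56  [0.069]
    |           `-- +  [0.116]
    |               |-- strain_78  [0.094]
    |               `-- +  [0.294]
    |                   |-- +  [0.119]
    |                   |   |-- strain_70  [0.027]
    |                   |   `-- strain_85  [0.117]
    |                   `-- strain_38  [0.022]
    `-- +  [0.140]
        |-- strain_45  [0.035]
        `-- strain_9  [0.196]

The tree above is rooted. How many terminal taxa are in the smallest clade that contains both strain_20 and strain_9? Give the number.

12

The MRCA of strain_20 and strain_9 is the node subtending ((strain_10,(((strain_11,strain_65),strain_7),((strain_20,strain_56),(strain_78,((strain_70,strain_85),strain_38))))),(strain_45,strain_9)).
That clade contains 12 terminal taxa: strain_10, strain_11, strain_20, strain_38, strain_45, strain_56, strain_65, strain_7, strain_70, strain_78, strain_85, strain_9.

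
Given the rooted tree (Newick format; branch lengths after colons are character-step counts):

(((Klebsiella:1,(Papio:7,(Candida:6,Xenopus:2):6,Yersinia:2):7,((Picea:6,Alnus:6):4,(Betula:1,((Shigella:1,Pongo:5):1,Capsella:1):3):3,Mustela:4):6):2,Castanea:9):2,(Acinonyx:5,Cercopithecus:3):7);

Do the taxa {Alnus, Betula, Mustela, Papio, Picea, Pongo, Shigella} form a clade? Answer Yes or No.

No

The MRCA of the listed taxa subtends (Klebsiella,(Papio,(Candida,Xenopus),Yersinia),((Picea,Alnus),(Betula,((Shigella,Pongo),Capsella)),Mustela)).
That clade also contains Candida, Capsella, Klebsiella, Xenopus, Yersinia, which are not in the proposed group, so the group is not monophyletic.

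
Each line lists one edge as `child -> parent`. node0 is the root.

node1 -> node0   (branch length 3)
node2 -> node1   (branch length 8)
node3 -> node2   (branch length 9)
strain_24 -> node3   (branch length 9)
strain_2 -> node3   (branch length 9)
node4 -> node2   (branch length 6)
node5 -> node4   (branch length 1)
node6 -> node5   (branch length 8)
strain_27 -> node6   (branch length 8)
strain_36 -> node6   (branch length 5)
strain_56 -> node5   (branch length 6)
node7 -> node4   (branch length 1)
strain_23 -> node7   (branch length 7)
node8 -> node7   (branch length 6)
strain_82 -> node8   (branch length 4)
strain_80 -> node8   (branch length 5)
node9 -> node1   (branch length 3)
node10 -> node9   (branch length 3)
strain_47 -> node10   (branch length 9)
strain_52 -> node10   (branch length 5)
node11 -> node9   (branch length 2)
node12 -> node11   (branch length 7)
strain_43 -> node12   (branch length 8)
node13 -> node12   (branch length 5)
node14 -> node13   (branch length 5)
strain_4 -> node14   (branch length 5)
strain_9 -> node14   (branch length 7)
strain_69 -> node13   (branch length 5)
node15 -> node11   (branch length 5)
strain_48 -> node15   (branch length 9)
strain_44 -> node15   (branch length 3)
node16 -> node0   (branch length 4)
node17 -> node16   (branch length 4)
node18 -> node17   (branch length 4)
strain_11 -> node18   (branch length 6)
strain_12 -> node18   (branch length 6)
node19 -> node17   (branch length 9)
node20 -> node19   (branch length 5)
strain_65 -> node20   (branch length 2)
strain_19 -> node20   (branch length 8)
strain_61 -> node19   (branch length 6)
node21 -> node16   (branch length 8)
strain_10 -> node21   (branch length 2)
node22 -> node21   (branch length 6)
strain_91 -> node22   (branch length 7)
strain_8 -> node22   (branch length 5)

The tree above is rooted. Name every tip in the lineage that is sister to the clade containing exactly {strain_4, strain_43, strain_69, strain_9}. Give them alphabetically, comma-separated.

strain_44, strain_48

The clade containing exactly {strain_4, strain_43, strain_69, strain_9} attaches to the tree at the node subtending ((strain_43,((strain_4,strain_9),strain_69)),(strain_48,strain_44)).
The other lineage descending from that same node — the sister group — is (strain_48,strain_44); its 2 tips in alphabetical order are the answer.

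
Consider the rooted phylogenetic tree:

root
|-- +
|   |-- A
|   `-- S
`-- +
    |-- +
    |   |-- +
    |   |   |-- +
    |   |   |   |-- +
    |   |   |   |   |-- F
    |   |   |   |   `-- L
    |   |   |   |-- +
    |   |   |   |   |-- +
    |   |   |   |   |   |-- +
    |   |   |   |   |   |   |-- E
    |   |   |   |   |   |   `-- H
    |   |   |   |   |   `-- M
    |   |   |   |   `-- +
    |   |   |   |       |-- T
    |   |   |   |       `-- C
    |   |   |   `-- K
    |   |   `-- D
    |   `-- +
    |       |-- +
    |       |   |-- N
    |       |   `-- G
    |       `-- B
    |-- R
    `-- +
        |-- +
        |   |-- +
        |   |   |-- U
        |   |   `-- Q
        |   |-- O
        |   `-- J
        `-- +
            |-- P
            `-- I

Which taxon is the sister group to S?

A

S attaches to the tree at the node subtending (A,S).
The other lineage descending from that same node — the sister group — is the single tip A.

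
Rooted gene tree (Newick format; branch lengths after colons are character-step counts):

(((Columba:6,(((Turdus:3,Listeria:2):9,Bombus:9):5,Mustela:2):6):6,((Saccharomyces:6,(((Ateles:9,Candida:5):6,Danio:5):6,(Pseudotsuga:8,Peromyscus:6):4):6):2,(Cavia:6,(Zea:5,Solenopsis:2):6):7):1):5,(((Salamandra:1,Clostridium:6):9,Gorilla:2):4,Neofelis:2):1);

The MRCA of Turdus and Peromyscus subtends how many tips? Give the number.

The MRCA of Turdus and Peromyscus is the node subtending ((Columba,(((Turdus,Listeria),Bombus),Mustela)),((Saccharomyces,(((Ateles,Candida),Danio),(Pseudotsuga,Peromyscus))),(Cavia,(Zea,Solenopsis)))).
That clade contains 14 terminal taxa: Ateles, Bombus, Candida, Cavia, Columba, Danio, Listeria, Mustela, Peromyscus, Pseudotsuga, Saccharomyces, Solenopsis, Turdus, Zea.

14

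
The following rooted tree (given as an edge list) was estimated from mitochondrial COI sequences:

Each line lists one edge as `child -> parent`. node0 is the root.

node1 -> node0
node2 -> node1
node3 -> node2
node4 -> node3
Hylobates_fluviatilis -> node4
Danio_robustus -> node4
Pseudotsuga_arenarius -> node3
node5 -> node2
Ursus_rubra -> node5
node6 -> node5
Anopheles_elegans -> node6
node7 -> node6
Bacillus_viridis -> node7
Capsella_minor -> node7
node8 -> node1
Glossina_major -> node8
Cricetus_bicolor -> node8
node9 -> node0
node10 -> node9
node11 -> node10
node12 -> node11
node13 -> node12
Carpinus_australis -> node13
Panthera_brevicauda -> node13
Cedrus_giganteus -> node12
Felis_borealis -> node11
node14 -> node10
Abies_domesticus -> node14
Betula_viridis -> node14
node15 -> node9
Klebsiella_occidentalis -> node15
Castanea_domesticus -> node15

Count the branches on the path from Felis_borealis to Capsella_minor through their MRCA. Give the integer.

The MRCA of Felis_borealis and Capsella_minor is the root of the tree.
From Felis_borealis up to that node: 4 branches. From Capsella_minor up to the same node: 6 branches. Total: 4 + 6 = 10.

10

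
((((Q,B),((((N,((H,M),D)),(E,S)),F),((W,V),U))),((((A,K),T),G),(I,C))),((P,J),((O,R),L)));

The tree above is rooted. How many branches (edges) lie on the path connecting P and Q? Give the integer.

The MRCA of P and Q is the root of the tree.
From P up to that node: 3 branches. From Q up to the same node: 4 branches. Total: 3 + 4 = 7.

7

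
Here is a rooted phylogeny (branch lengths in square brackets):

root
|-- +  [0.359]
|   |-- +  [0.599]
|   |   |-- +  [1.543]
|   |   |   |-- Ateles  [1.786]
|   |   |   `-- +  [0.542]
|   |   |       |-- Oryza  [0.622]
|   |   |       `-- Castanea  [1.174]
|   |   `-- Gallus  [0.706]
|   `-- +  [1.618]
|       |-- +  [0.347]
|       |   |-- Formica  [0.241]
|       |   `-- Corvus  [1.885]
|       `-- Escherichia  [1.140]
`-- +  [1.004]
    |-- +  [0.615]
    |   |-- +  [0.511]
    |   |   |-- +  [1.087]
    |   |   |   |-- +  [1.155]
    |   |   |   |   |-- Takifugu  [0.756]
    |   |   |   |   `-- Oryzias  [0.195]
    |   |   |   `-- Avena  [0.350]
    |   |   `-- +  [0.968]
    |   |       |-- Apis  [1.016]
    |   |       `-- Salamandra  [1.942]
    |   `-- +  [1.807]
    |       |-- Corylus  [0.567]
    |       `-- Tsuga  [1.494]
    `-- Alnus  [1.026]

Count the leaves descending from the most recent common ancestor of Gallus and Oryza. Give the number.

4

The MRCA of Gallus and Oryza is the node subtending ((Ateles,(Oryza,Castanea)),Gallus).
That clade contains 4 terminal taxa: Ateles, Castanea, Gallus, Oryza.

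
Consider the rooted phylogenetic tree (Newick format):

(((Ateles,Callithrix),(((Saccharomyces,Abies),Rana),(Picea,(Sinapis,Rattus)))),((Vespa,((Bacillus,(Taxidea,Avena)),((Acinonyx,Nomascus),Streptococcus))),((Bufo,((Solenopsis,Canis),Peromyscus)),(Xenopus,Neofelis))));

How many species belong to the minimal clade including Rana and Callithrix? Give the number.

8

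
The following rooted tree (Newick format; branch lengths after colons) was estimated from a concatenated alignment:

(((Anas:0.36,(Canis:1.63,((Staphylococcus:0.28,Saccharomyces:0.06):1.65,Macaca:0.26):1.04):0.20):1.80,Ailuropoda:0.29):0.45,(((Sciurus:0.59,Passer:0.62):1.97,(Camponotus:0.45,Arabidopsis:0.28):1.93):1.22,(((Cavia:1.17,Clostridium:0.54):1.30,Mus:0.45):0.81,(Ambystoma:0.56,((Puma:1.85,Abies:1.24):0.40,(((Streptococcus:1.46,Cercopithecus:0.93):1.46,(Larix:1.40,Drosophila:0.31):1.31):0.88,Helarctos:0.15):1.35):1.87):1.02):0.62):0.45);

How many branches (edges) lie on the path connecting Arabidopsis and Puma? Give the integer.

8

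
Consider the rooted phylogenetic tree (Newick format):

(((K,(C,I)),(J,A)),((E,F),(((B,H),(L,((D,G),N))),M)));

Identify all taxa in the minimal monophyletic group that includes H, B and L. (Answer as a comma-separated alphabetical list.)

Tracing H: it sits inside (B,H).
Tracing B: it sits inside (B,H).
Tracing L: it sits inside (L,((D,G),N)).
The smallest clade enclosing all 3 is ((B,H),(L,((D,G),N))); the answer is its 6 terminal taxa in alphabetical order.

B, D, G, H, L, N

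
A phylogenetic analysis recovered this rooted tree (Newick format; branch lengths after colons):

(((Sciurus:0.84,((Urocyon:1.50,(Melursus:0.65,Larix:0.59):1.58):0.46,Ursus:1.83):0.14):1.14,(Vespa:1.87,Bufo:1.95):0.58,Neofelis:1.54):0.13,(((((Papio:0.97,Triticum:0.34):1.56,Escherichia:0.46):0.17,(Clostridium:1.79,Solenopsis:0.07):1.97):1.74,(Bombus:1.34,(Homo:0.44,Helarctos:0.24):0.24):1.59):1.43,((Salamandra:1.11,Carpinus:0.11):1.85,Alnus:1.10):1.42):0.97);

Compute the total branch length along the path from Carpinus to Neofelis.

6.02

The path runs Carpinus → … → MRCA → … → Neofelis; the MRCA is the root of the tree.
Branch lengths along that path: 0.11 + 1.85 + 1.42 + 0.97 + 0.13 + 1.54 = 6.02.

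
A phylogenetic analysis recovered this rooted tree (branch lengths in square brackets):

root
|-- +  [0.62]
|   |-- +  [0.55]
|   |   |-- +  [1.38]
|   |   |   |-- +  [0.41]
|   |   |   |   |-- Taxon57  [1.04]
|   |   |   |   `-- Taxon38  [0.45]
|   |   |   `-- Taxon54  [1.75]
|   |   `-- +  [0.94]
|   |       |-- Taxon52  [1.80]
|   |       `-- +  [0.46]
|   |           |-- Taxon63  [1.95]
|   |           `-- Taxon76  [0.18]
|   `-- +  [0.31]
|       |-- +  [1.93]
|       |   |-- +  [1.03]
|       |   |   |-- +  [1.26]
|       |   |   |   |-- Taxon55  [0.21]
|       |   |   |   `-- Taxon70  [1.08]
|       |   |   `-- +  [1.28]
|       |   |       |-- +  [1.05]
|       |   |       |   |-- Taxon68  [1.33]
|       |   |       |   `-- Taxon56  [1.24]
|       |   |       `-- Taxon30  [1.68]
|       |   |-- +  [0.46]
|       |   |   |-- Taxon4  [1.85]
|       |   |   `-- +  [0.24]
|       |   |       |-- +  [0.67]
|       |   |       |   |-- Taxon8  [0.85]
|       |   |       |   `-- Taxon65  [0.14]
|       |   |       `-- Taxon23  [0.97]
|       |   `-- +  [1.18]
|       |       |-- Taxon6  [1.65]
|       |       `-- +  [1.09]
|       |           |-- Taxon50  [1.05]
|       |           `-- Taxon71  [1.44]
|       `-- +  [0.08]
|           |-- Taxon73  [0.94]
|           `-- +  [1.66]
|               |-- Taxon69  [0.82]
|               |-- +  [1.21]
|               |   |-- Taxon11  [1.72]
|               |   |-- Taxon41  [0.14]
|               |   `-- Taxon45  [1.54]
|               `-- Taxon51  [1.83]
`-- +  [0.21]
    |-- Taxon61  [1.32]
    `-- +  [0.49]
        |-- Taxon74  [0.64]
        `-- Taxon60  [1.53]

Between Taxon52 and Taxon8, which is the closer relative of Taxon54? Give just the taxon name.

The MRCA of Taxon54 and Taxon52 subtends (((Taxon57,Taxon38),Taxon54),(Taxon52,(Taxon63,Taxon76))) (6 taxa).
The MRCA of Taxon54 and Taxon8 subtends ((((Taxon57,Taxon38),Taxon54),(Taxon52,(Taxon63,Taxon76))),((((Taxon55,Taxon70),((Taxon68,Taxon56),Taxon30)),(Taxon4,((Taxon8,Taxon65),Taxon23)),(Taxon6,(Taxon50,Taxon71))),(Taxon73,(Taxon69,(Taxon11,Taxon41,Taxon45),Taxon51)))) (24 taxa).
The first is nested inside the second, so Taxon54 shares a more recent common ancestor with Taxon52.

Taxon52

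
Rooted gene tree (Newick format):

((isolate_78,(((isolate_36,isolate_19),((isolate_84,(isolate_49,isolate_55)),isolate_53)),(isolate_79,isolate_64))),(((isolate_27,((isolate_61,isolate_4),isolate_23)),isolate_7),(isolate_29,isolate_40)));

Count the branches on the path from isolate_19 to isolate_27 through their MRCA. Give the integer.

9

The MRCA of isolate_19 and isolate_27 is the root of the tree.
From isolate_19 up to that node: 5 branches. From isolate_27 up to the same node: 4 branches. Total: 5 + 4 = 9.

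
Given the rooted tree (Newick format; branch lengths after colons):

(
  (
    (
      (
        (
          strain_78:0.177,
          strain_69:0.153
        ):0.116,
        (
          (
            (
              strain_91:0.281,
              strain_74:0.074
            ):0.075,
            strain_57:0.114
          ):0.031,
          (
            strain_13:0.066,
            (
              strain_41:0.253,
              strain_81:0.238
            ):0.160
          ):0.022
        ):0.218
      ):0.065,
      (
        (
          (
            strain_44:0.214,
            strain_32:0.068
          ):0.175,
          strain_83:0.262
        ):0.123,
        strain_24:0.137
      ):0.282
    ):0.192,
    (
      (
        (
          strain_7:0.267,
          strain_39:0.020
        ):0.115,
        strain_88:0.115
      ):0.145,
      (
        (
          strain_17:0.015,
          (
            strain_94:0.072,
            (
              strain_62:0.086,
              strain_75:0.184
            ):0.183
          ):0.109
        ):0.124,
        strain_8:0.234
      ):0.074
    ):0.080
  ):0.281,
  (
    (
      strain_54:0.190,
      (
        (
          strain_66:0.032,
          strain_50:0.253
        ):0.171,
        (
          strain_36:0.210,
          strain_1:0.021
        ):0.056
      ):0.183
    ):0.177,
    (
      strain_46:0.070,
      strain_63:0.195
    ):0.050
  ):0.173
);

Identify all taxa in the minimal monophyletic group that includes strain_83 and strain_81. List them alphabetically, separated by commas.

Tracing strain_83: it sits inside ((strain_44,strain_32),strain_83).
Tracing strain_81: it sits inside (strain_41,strain_81).
The smallest clade enclosing both is (((strain_78,strain_69),(((strain_91,strain_74),strain_57),(strain_13,(strain_41,strain_81)))),(((strain_44,strain_32),strain_83),strain_24)); the answer is its 12 terminal taxa in alphabetical order.

strain_13, strain_24, strain_32, strain_41, strain_44, strain_57, strain_69, strain_74, strain_78, strain_81, strain_83, strain_91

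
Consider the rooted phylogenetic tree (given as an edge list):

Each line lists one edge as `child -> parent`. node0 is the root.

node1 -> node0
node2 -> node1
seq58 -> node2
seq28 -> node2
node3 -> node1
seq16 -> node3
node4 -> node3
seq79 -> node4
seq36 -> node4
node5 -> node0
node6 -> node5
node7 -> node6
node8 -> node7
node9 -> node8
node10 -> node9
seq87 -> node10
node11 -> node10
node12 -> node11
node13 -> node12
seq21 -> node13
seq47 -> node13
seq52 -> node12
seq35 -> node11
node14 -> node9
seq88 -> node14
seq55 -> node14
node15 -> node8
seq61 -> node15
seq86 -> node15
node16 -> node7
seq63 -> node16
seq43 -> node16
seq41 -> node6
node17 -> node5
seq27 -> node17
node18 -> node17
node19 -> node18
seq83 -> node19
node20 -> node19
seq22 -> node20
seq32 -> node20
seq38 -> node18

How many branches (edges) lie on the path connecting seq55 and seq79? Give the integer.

The MRCA of seq55 and seq79 is the root of the tree.
From seq55 up to that node: 7 branches. From seq79 up to the same node: 4 branches. Total: 7 + 4 = 11.

11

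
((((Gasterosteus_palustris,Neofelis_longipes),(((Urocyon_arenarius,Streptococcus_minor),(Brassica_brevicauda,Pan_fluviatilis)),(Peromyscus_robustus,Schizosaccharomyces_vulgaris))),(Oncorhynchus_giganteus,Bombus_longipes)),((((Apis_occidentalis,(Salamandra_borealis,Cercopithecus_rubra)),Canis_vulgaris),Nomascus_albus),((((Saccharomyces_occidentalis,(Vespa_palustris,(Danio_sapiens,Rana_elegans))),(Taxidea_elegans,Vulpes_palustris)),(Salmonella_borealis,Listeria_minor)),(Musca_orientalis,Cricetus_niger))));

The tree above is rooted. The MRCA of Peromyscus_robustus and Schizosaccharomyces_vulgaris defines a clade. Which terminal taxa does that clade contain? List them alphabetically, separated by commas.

Tracing Peromyscus_robustus: it sits inside (Peromyscus_robustus,Schizosaccharomyces_vulgaris).
Tracing Schizosaccharomyces_vulgaris: it sits inside (Peromyscus_robustus,Schizosaccharomyces_vulgaris).
The smallest clade enclosing both is (Peromyscus_robustus,Schizosaccharomyces_vulgaris); the answer is its 2 terminal taxa in alphabetical order.

Peromyscus_robustus, Schizosaccharomyces_vulgaris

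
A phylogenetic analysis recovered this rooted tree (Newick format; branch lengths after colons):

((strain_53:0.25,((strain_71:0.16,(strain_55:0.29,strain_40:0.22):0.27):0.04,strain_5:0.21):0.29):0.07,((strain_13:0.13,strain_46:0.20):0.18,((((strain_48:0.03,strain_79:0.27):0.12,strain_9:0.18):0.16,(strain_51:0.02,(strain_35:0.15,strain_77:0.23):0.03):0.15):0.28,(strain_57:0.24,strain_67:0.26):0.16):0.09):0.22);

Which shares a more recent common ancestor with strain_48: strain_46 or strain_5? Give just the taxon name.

The MRCA of strain_48 and strain_46 subtends ((strain_13,strain_46),((((strain_48,strain_79),strain_9),(strain_51,(strain_35,strain_77))),(strain_57,strain_67))) (10 taxa).
The MRCA of strain_48 and strain_5 is the root, subtending the entire tree (15 taxa).
The first is nested inside the second, so strain_48 shares a more recent common ancestor with strain_46.

strain_46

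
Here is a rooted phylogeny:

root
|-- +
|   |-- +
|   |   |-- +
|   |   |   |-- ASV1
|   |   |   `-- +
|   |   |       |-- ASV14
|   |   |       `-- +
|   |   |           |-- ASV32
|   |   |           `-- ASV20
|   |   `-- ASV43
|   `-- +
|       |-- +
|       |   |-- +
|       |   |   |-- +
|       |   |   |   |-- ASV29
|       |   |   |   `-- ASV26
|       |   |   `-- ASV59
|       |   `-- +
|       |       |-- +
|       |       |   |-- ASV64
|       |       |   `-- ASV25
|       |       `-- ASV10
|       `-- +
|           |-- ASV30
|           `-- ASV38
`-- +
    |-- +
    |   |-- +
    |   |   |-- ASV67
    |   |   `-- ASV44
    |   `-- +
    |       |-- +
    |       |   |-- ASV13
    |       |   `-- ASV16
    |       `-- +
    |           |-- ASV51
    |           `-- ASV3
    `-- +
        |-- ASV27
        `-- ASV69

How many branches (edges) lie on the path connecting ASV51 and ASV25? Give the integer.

11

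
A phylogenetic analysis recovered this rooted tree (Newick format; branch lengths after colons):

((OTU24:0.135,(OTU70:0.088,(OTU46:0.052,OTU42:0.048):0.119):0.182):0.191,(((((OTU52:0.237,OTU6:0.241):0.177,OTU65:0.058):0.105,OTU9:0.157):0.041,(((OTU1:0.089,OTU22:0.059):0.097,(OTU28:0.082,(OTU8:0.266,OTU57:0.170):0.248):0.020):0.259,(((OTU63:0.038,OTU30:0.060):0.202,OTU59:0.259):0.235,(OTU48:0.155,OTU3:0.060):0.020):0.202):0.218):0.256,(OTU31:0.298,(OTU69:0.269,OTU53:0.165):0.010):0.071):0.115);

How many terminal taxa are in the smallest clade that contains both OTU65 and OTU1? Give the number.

14

The MRCA of OTU65 and OTU1 is the node subtending ((((OTU52,OTU6),OTU65),OTU9),(((OTU1,OTU22),(OTU28,(OTU8,OTU57))),(((OTU63,OTU30),OTU59),(OTU48,OTU3)))).
That clade contains 14 terminal taxa: OTU1, OTU22, OTU28, OTU3, OTU30, OTU48, OTU52, OTU57, OTU59, OTU6, OTU63, OTU65, OTU8, OTU9.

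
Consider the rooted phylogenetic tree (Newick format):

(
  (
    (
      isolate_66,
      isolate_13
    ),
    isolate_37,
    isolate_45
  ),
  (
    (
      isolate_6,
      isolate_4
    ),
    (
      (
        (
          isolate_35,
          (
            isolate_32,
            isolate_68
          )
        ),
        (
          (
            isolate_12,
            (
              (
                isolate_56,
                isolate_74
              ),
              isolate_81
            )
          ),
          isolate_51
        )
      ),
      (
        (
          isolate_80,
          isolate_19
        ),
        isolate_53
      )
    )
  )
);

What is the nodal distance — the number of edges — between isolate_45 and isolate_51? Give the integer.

The MRCA of isolate_45 and isolate_51 is the root of the tree.
From isolate_45 up to that node: 2 branches. From isolate_51 up to the same node: 5 branches. Total: 2 + 5 = 7.

7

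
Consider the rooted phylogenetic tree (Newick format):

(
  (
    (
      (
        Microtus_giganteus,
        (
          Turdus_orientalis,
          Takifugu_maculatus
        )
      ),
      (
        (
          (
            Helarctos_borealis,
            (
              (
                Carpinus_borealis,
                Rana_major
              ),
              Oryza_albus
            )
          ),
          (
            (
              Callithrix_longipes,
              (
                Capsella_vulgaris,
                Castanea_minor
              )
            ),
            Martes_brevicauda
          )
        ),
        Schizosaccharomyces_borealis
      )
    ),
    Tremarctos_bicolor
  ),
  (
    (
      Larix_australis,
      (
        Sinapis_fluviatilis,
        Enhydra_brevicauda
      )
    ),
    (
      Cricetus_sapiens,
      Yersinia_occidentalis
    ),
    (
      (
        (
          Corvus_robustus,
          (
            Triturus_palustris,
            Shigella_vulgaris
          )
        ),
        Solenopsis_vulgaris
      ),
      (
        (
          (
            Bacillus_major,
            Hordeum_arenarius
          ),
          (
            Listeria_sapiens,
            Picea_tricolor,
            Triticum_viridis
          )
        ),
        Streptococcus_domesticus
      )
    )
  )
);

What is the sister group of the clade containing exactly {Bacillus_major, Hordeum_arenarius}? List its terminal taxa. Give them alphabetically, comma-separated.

Listeria_sapiens, Picea_tricolor, Triticum_viridis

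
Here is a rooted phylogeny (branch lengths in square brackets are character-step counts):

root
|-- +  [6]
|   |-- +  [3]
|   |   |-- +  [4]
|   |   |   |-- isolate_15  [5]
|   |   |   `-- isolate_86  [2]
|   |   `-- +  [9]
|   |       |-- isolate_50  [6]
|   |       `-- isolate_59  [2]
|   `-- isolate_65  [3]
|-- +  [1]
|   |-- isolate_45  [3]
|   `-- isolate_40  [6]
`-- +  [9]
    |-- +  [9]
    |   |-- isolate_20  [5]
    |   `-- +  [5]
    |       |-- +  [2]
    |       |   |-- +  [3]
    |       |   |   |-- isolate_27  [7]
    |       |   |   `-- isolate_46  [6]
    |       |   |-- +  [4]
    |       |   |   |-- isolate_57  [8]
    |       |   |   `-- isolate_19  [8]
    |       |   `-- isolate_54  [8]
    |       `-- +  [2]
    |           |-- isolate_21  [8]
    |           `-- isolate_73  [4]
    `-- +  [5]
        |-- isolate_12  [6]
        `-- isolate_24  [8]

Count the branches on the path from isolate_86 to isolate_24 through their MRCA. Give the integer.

The MRCA of isolate_86 and isolate_24 is the root of the tree.
From isolate_86 up to that node: 4 branches. From isolate_24 up to the same node: 3 branches. Total: 4 + 3 = 7.

7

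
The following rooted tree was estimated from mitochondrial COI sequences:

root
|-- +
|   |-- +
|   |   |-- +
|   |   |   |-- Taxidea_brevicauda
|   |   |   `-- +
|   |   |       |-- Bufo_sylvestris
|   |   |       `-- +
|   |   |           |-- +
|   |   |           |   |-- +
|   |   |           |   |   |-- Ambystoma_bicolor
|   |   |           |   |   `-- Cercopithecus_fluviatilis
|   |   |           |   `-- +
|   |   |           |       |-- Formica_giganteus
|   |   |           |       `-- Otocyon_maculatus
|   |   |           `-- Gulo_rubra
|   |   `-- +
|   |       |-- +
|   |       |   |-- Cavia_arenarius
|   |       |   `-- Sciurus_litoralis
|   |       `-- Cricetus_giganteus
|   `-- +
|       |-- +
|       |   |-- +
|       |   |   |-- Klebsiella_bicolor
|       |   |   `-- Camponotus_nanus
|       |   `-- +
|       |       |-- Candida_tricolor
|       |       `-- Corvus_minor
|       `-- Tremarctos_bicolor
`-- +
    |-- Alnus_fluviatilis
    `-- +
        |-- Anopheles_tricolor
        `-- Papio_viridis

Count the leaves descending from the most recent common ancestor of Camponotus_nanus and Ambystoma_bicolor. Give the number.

15

The MRCA of Camponotus_nanus and Ambystoma_bicolor is the node subtending (((Taxidea_brevicauda,(Bufo_sylvestris,(((Ambystoma_bicolor,Cercopithecus_fluviatilis),(Formica_giganteus,Otocyon_maculatus)),Gulo_rubra))),((Cavia_arenarius,Sciurus_litoralis),Cricetus_giganteus)),(((Klebsiella_bicolor,Camponotus_nanus),(Candida_tricolor,Corvus_minor)),Tremarctos_bicolor)).
That clade contains 15 terminal taxa: Ambystoma_bicolor, Bufo_sylvestris, Camponotus_nanus, Candida_tricolor, Cavia_arenarius, Cercopithecus_fluviatilis, Corvus_minor, Cricetus_giganteus, Formica_giganteus, Gulo_rubra, Klebsiella_bicolor, Otocyon_maculatus, Sciurus_litoralis, Taxidea_brevicauda, Tremarctos_bicolor.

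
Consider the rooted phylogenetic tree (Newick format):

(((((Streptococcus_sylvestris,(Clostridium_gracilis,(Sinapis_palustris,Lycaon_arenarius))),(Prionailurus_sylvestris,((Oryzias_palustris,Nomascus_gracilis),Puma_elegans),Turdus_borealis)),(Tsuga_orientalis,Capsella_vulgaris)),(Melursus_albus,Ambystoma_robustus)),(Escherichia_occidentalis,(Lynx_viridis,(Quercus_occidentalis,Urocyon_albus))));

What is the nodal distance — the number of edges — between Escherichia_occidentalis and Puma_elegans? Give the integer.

8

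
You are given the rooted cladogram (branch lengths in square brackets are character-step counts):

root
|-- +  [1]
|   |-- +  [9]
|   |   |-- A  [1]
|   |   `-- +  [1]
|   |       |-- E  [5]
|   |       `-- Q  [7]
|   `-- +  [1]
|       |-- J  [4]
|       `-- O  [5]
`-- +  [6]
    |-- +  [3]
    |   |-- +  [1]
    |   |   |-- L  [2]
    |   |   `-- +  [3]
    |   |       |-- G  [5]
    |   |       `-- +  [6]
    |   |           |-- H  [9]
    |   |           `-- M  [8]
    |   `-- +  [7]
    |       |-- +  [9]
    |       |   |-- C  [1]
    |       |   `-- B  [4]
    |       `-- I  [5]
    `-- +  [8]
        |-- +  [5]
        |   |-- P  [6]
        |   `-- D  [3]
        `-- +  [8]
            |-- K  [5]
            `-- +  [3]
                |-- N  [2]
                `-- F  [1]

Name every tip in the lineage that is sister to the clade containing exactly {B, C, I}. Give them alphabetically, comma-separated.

G, H, L, M

The clade containing exactly {B, C, I} attaches to the tree at the node subtending ((L,(G,(H,M))),((C,B),I)).
The other lineage descending from that same node — the sister group — is (L,(G,(H,M))); its 4 tips in alphabetical order are the answer.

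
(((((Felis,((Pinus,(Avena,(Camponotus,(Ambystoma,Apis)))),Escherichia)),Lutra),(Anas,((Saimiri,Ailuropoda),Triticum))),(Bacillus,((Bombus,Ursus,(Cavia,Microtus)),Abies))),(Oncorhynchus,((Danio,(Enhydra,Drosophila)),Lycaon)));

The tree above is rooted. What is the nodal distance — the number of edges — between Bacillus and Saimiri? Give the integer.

The MRCA of Bacillus and Saimiri is the node subtending ((((Felis,((Pinus,(Avena,(Camponotus,(Ambystoma,Apis)))),Escherichia)),Lutra),(Anas,((Saimiri,Ailuropoda),Triticum))),(Bacillus,((Bombus,Ursus,(Cavia,Microtus)),Abies))).
From Bacillus up to that node: 2 branches. From Saimiri up to the same node: 5 branches. Total: 2 + 5 = 7.

7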